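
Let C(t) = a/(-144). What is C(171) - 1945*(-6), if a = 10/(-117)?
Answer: 98308085/8424 ≈ 11670.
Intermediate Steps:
a = -10/117 (a = 10*(-1/117) = -10/117 ≈ -0.085470)
C(t) = 5/8424 (C(t) = -10/117/(-144) = -10/117*(-1/144) = 5/8424)
C(171) - 1945*(-6) = 5/8424 - 1945*(-6) = 5/8424 + 11670 = 98308085/8424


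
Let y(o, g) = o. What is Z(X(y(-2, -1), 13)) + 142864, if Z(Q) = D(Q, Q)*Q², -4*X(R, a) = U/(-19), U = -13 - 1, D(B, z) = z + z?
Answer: 3919616361/27436 ≈ 1.4286e+5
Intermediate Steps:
D(B, z) = 2*z
U = -14
X(R, a) = -7/38 (X(R, a) = -(-7)/(2*(-19)) = -(-7)*(-1)/(2*19) = -¼*14/19 = -7/38)
Z(Q) = 2*Q³ (Z(Q) = (2*Q)*Q² = 2*Q³)
Z(X(y(-2, -1), 13)) + 142864 = 2*(-7/38)³ + 142864 = 2*(-343/54872) + 142864 = -343/27436 + 142864 = 3919616361/27436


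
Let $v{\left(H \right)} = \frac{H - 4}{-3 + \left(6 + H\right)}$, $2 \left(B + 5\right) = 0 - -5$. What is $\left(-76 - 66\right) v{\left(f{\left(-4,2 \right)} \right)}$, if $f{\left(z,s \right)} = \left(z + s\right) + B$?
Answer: $- \frac{2414}{3} \approx -804.67$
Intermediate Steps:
$B = - \frac{5}{2}$ ($B = -5 + \frac{0 - -5}{2} = -5 + \frac{0 + 5}{2} = -5 + \frac{1}{2} \cdot 5 = -5 + \frac{5}{2} = - \frac{5}{2} \approx -2.5$)
$f{\left(z,s \right)} = - \frac{5}{2} + s + z$ ($f{\left(z,s \right)} = \left(z + s\right) - \frac{5}{2} = \left(s + z\right) - \frac{5}{2} = - \frac{5}{2} + s + z$)
$v{\left(H \right)} = \frac{-4 + H}{3 + H}$
$\left(-76 - 66\right) v{\left(f{\left(-4,2 \right)} \right)} = \left(-76 - 66\right) \frac{-4 - \frac{9}{2}}{3 - \frac{9}{2}} = - 142 \frac{-4 - \frac{9}{2}}{3 - \frac{9}{2}} = - 142 \frac{1}{- \frac{3}{2}} \left(- \frac{17}{2}\right) = - 142 \left(\left(- \frac{2}{3}\right) \left(- \frac{17}{2}\right)\right) = \left(-142\right) \frac{17}{3} = - \frac{2414}{3}$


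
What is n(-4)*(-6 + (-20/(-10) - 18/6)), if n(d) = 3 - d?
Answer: -49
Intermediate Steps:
n(-4)*(-6 + (-20/(-10) - 18/6)) = (3 - 1*(-4))*(-6 + (-20/(-10) - 18/6)) = (3 + 4)*(-6 + (-20*(-⅒) - 18*⅙)) = 7*(-6 + (2 - 3)) = 7*(-6 - 1) = 7*(-7) = -49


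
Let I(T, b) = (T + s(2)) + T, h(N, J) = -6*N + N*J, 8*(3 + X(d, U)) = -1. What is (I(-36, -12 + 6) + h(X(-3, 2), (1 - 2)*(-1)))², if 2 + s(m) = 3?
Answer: 196249/64 ≈ 3066.4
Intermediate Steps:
s(m) = 1 (s(m) = -2 + 3 = 1)
X(d, U) = -25/8 (X(d, U) = -3 + (⅛)*(-1) = -3 - ⅛ = -25/8)
h(N, J) = -6*N + J*N
I(T, b) = 1 + 2*T (I(T, b) = (T + 1) + T = (1 + T) + T = 1 + 2*T)
(I(-36, -12 + 6) + h(X(-3, 2), (1 - 2)*(-1)))² = ((1 + 2*(-36)) - 25*(-6 + (1 - 2)*(-1))/8)² = ((1 - 72) - 25*(-6 - 1*(-1))/8)² = (-71 - 25*(-6 + 1)/8)² = (-71 - 25/8*(-5))² = (-71 + 125/8)² = (-443/8)² = 196249/64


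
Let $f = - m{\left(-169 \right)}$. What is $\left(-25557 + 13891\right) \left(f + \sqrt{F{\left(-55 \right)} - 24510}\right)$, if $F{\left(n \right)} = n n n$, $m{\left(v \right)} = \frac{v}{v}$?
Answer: $11666 - 11666 i \sqrt{190885} \approx 11666.0 - 5.0969 \cdot 10^{6} i$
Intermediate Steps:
$m{\left(v \right)} = 1$
$F{\left(n \right)} = n^{3}$ ($F{\left(n \right)} = n^{2} n = n^{3}$)
$f = -1$ ($f = \left(-1\right) 1 = -1$)
$\left(-25557 + 13891\right) \left(f + \sqrt{F{\left(-55 \right)} - 24510}\right) = \left(-25557 + 13891\right) \left(-1 + \sqrt{\left(-55\right)^{3} - 24510}\right) = - 11666 \left(-1 + \sqrt{-166375 - 24510}\right) = - 11666 \left(-1 + \sqrt{-190885}\right) = - 11666 \left(-1 + i \sqrt{190885}\right) = 11666 - 11666 i \sqrt{190885}$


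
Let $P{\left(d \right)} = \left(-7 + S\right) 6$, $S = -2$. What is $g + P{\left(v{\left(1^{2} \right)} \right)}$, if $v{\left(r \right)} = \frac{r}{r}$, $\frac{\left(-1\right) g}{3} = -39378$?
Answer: $118080$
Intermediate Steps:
$g = 118134$ ($g = \left(-3\right) \left(-39378\right) = 118134$)
$v{\left(r \right)} = 1$
$P{\left(d \right)} = -54$ ($P{\left(d \right)} = \left(-7 - 2\right) 6 = \left(-9\right) 6 = -54$)
$g + P{\left(v{\left(1^{2} \right)} \right)} = 118134 - 54 = 118080$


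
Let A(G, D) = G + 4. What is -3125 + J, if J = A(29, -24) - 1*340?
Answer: -3432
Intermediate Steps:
A(G, D) = 4 + G
J = -307 (J = (4 + 29) - 1*340 = 33 - 340 = -307)
-3125 + J = -3125 - 307 = -3432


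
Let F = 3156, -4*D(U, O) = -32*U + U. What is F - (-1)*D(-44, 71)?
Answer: 2815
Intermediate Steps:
D(U, O) = 31*U/4 (D(U, O) = -(-32*U + U)/4 = -(-31)*U/4 = 31*U/4)
F - (-1)*D(-44, 71) = 3156 - (-1)*(31/4)*(-44) = 3156 - (-1)*(-341) = 3156 - 1*341 = 3156 - 341 = 2815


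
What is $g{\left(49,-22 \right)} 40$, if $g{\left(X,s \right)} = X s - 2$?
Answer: $-43200$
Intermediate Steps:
$g{\left(X,s \right)} = -2 + X s$
$g{\left(49,-22 \right)} 40 = \left(-2 + 49 \left(-22\right)\right) 40 = \left(-2 - 1078\right) 40 = \left(-1080\right) 40 = -43200$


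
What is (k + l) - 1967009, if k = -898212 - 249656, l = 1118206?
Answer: -1996671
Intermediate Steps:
k = -1147868
(k + l) - 1967009 = (-1147868 + 1118206) - 1967009 = -29662 - 1967009 = -1996671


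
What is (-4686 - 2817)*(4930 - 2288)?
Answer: -19822926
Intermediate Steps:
(-4686 - 2817)*(4930 - 2288) = -7503*2642 = -19822926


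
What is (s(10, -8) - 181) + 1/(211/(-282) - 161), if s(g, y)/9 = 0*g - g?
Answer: -12361405/45613 ≈ -271.01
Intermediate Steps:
s(g, y) = -9*g (s(g, y) = 9*(0*g - g) = 9*(0 - g) = 9*(-g) = -9*g)
(s(10, -8) - 181) + 1/(211/(-282) - 161) = (-9*10 - 181) + 1/(211/(-282) - 161) = (-90 - 181) + 1/(211*(-1/282) - 161) = -271 + 1/(-211/282 - 161) = -271 + 1/(-45613/282) = -271 - 282/45613 = -12361405/45613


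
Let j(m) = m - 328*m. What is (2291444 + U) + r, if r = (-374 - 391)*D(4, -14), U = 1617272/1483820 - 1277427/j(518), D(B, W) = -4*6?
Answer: 48378704986883351/20944861210 ≈ 2.3098e+6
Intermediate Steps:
D(B, W) = -24
j(m) = -327*m
U = 180784580511/20944861210 (U = 1617272/1483820 - 1277427/((-327*518)) = 1617272*(1/1483820) - 1277427/(-169386) = 404318/370955 - 1277427*(-1/169386) = 404318/370955 + 425809/56462 = 180784580511/20944861210 ≈ 8.6315)
r = 18360 (r = (-374 - 391)*(-24) = -765*(-24) = 18360)
(2291444 + U) + r = (2291444 + 180784580511/20944861210) + 18360 = 47994157335067751/20944861210 + 18360 = 48378704986883351/20944861210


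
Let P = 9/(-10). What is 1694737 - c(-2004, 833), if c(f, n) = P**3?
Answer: 1694737729/1000 ≈ 1.6947e+6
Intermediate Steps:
P = -9/10 (P = 9*(-1/10) = -9/10 ≈ -0.90000)
c(f, n) = -729/1000 (c(f, n) = (-9/10)**3 = -729/1000)
1694737 - c(-2004, 833) = 1694737 - 1*(-729/1000) = 1694737 + 729/1000 = 1694737729/1000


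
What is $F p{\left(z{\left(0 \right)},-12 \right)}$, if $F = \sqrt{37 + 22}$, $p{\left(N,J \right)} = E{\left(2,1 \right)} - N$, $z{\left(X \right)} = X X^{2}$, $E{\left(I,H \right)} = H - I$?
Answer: $- \sqrt{59} \approx -7.6811$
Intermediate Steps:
$z{\left(X \right)} = X^{3}$
$p{\left(N,J \right)} = -1 - N$ ($p{\left(N,J \right)} = \left(1 - 2\right) - N = -1 - N$)
$F = \sqrt{59} \approx 7.6811$
$F p{\left(z{\left(0 \right)},-12 \right)} = \sqrt{59} \left(-1 - 0^{3}\right) = \sqrt{59} \left(-1 - 0\right) = \sqrt{59} \left(-1 + 0\right) = \sqrt{59} \left(-1\right) = - \sqrt{59}$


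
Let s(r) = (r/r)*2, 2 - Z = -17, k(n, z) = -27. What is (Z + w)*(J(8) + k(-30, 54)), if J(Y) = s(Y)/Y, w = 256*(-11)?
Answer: 299279/4 ≈ 74820.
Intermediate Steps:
Z = 19 (Z = 2 - 1*(-17) = 2 + 17 = 19)
w = -2816
s(r) = 2 (s(r) = 1*2 = 2)
J(Y) = 2/Y
(Z + w)*(J(8) + k(-30, 54)) = (19 - 2816)*(2/8 - 27) = -2797*(2*(1/8) - 27) = -2797*(1/4 - 27) = -2797*(-107/4) = 299279/4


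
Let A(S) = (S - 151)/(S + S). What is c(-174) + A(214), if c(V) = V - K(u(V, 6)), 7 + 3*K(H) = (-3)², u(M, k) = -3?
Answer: -224083/1284 ≈ -174.52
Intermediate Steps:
K(H) = ⅔ (K(H) = -7/3 + (⅓)*(-3)² = -7/3 + (⅓)*9 = -7/3 + 3 = ⅔)
A(S) = (-151 + S)/(2*S) (A(S) = (-151 + S)/((2*S)) = (-151 + S)*(1/(2*S)) = (-151 + S)/(2*S))
c(V) = -⅔ + V (c(V) = V - 1*⅔ = V - ⅔ = -⅔ + V)
c(-174) + A(214) = (-⅔ - 174) + (½)*(-151 + 214)/214 = -524/3 + (½)*(1/214)*63 = -524/3 + 63/428 = -224083/1284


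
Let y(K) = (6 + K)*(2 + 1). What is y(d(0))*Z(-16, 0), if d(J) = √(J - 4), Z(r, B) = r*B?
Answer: 0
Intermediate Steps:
Z(r, B) = B*r
d(J) = √(-4 + J)
y(K) = 18 + 3*K (y(K) = (6 + K)*3 = 18 + 3*K)
y(d(0))*Z(-16, 0) = (18 + 3*√(-4 + 0))*(0*(-16)) = (18 + 3*√(-4))*0 = (18 + 3*(2*I))*0 = (18 + 6*I)*0 = 0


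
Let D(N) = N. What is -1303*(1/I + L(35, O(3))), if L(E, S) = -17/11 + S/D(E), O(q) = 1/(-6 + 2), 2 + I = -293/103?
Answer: 1761302887/768460 ≈ 2292.0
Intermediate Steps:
I = -499/103 (I = -2 - 293/103 = -499/103 ≈ -4.8447)
O(q) = -1/4 (O(q) = 1/(-4) = -1/4)
L(E, S) = -17/11 + S/E
-1303*(1/I + L(35, O(3))) = -1303*(1/(-499/103) + (-17/11 - 1/4/35)) = -1303*(-103/499 + (-17/11 - 1/4*1/35)) = -1303*(-103/499 + (-17/11 - 1/140)) = -1303*(-103/499 - 2391/1540) = -1303*(-1351729/768460) = 1761302887/768460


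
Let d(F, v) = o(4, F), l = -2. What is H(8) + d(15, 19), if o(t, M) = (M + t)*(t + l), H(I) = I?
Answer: 46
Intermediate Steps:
o(t, M) = (-2 + t)*(M + t) (o(t, M) = (M + t)*(t - 2) = (M + t)*(-2 + t) = (-2 + t)*(M + t))
d(F, v) = 8 + 2*F (d(F, v) = 4² - 2*F - 2*4 + F*4 = 16 - 2*F - 8 + 4*F = 8 + 2*F)
H(8) + d(15, 19) = 8 + (8 + 2*15) = 8 + (8 + 30) = 8 + 38 = 46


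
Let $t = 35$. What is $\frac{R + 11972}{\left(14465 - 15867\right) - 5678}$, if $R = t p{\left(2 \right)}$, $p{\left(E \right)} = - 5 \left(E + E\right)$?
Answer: $- \frac{1409}{885} \approx -1.5921$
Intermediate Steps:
$p{\left(E \right)} = - 10 E$ ($p{\left(E \right)} = - 5 \cdot 2 E = - 10 E$)
$R = -700$ ($R = 35 \left(\left(-10\right) 2\right) = 35 \left(-20\right) = -700$)
$\frac{R + 11972}{\left(14465 - 15867\right) - 5678} = \frac{-700 + 11972}{\left(14465 - 15867\right) - 5678} = \frac{11272}{\left(14465 - 15867\right) - 5678} = \frac{11272}{-1402 - 5678} = \frac{11272}{-7080} = 11272 \left(- \frac{1}{7080}\right) = - \frac{1409}{885}$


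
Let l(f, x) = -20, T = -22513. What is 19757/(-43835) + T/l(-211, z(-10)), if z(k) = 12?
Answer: 197292443/175340 ≈ 1125.2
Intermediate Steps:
19757/(-43835) + T/l(-211, z(-10)) = 19757/(-43835) - 22513/(-20) = 19757*(-1/43835) - 22513*(-1/20) = -19757/43835 + 22513/20 = 197292443/175340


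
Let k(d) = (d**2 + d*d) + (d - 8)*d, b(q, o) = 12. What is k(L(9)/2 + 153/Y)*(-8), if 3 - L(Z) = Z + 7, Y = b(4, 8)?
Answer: -1075/2 ≈ -537.50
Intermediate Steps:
Y = 12
L(Z) = -4 - Z (L(Z) = 3 - (Z + 7) = 3 - (7 + Z) = 3 + (-7 - Z) = -4 - Z)
k(d) = 2*d**2 + d*(-8 + d) (k(d) = (d**2 + d**2) + (-8 + d)*d = 2*d**2 + d*(-8 + d))
k(L(9)/2 + 153/Y)*(-8) = (((-4 - 1*9)/2 + 153/12)*(-8 + 3*((-4 - 1*9)/2 + 153/12)))*(-8) = (((-4 - 9)*(1/2) + 153*(1/12))*(-8 + 3*((-4 - 9)*(1/2) + 153*(1/12))))*(-8) = ((-13*1/2 + 51/4)*(-8 + 3*(-13*1/2 + 51/4)))*(-8) = ((-13/2 + 51/4)*(-8 + 3*(-13/2 + 51/4)))*(-8) = (25*(-8 + 3*(25/4))/4)*(-8) = (25*(-8 + 75/4)/4)*(-8) = ((25/4)*(43/4))*(-8) = (1075/16)*(-8) = -1075/2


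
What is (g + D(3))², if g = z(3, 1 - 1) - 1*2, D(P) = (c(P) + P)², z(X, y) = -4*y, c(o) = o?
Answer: 1156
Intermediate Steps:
D(P) = 4*P² (D(P) = (P + P)² = (2*P)² = 4*P²)
g = -2 (g = -4*(1 - 1) - 1*2 = -4*0 - 2 = 0 - 2 = -2)
(g + D(3))² = (-2 + 4*3²)² = (-2 + 4*9)² = (-2 + 36)² = 34² = 1156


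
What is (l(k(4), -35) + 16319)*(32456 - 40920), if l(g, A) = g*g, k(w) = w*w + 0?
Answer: -140290800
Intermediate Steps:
k(w) = w² (k(w) = w² + 0 = w²)
l(g, A) = g²
(l(k(4), -35) + 16319)*(32456 - 40920) = ((4²)² + 16319)*(32456 - 40920) = (16² + 16319)*(-8464) = (256 + 16319)*(-8464) = 16575*(-8464) = -140290800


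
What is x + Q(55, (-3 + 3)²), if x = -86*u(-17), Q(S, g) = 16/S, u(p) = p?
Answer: 80426/55 ≈ 1462.3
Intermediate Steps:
x = 1462 (x = -86*(-17) = 1462)
x + Q(55, (-3 + 3)²) = 1462 + 16/55 = 80426/55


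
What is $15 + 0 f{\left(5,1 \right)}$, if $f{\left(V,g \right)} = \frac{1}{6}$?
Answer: $15$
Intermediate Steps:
$f{\left(V,g \right)} = \frac{1}{6}$
$15 + 0 f{\left(5,1 \right)} = 15 + 0 \cdot \frac{1}{6} = 15 + 0 = 15$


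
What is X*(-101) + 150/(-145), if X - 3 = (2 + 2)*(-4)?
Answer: 38047/29 ≈ 1312.0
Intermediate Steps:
X = -13 (X = 3 + (2 + 2)*(-4) = 3 + 4*(-4) = 3 - 16 = -13)
X*(-101) + 150/(-145) = -13*(-101) + 150/(-145) = 1313 + 150*(-1/145) = 1313 - 30/29 = 38047/29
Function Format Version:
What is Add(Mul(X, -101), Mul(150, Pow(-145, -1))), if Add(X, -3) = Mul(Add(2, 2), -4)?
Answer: Rational(38047, 29) ≈ 1312.0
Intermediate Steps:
X = -13 (X = Add(3, Mul(Add(2, 2), -4)) = Add(3, Mul(4, -4)) = Add(3, -16) = -13)
Add(Mul(X, -101), Mul(150, Pow(-145, -1))) = Add(Mul(-13, -101), Mul(150, Pow(-145, -1))) = Add(1313, Mul(150, Rational(-1, 145))) = Add(1313, Rational(-30, 29)) = Rational(38047, 29)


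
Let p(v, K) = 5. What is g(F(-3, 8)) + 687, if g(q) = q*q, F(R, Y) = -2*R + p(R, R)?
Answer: 808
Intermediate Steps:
F(R, Y) = 5 - 2*R (F(R, Y) = -2*R + 5 = 5 - 2*R)
g(q) = q²
g(F(-3, 8)) + 687 = (5 - 2*(-3))² + 687 = (5 + 6)² + 687 = 11² + 687 = 121 + 687 = 808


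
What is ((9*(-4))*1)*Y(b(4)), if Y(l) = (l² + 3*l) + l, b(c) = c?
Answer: -1152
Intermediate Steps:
Y(l) = l² + 4*l
((9*(-4))*1)*Y(b(4)) = ((9*(-4))*1)*(4*(4 + 4)) = (-36*1)*(4*8) = -36*32 = -1152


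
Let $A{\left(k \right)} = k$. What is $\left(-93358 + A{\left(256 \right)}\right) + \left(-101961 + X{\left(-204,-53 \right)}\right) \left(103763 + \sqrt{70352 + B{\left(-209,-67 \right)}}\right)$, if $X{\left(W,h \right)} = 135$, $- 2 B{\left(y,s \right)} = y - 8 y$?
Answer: $-10565864340 - 50913 \sqrt{278482} \approx -1.0593 \cdot 10^{10}$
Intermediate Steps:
$B{\left(y,s \right)} = \frac{7 y}{2}$ ($B{\left(y,s \right)} = - \frac{y - 8 y}{2} = - \frac{\left(-7\right) y}{2} = \frac{7 y}{2}$)
$\left(-93358 + A{\left(256 \right)}\right) + \left(-101961 + X{\left(-204,-53 \right)}\right) \left(103763 + \sqrt{70352 + B{\left(-209,-67 \right)}}\right) = \left(-93358 + 256\right) + \left(-101961 + 135\right) \left(103763 + \sqrt{70352 + \frac{7}{2} \left(-209\right)}\right) = -93102 - 101826 \left(103763 + \sqrt{70352 - \frac{1463}{2}}\right) = -93102 - 101826 \left(103763 + \sqrt{\frac{139241}{2}}\right) = -93102 - 101826 \left(103763 + \frac{\sqrt{278482}}{2}\right) = -93102 - \left(10565771238 + 50913 \sqrt{278482}\right) = -10565864340 - 50913 \sqrt{278482}$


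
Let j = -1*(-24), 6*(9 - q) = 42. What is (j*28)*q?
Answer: 1344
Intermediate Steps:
q = 2 (q = 9 - ⅙*42 = 9 - 7 = 2)
j = 24
(j*28)*q = (24*28)*2 = 672*2 = 1344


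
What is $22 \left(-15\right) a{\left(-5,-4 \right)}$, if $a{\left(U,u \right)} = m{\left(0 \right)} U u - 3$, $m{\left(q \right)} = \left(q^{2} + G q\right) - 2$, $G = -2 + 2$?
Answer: $14190$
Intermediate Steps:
$G = 0$
$m{\left(q \right)} = -2 + q^{2}$ ($m{\left(q \right)} = \left(q^{2} + 0 q\right) - 2 = \left(q^{2} + 0\right) - 2 = q^{2} - 2 = -2 + q^{2}$)
$a{\left(U,u \right)} = -3 - 2 U u$ ($a{\left(U,u \right)} = \left(-2 + 0^{2}\right) U u - 3 = \left(-2 + 0\right) U u - 3 = - 2 U u - 3 = -3 - 2 U u$)
$22 \left(-15\right) a{\left(-5,-4 \right)} = 22 \left(-15\right) \left(-3 - \left(-10\right) \left(-4\right)\right) = - 330 \left(-3 - 40\right) = \left(-330\right) \left(-43\right) = 14190$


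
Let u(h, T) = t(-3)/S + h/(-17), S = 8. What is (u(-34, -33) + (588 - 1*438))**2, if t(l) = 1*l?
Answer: 1471369/64 ≈ 22990.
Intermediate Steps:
t(l) = l
u(h, T) = -3/8 - h/17 (u(h, T) = -3/8 + h/(-17) = -3*1/8 + h*(-1/17) = -3/8 - h/17)
(u(-34, -33) + (588 - 1*438))**2 = ((-3/8 - 1/17*(-34)) + (588 - 1*438))**2 = ((-3/8 + 2) + (588 - 438))**2 = (13/8 + 150)**2 = (1213/8)**2 = 1471369/64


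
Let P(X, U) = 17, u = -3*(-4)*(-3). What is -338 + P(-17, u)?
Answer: -321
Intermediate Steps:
u = -36 (u = 12*(-3) = -36)
-338 + P(-17, u) = -338 + 17 = -321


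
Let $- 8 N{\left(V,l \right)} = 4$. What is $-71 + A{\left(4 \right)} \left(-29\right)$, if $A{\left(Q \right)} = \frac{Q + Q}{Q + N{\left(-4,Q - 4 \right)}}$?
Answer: $- \frac{961}{7} \approx -137.29$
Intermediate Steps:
$N{\left(V,l \right)} = - \frac{1}{2}$ ($N{\left(V,l \right)} = \left(- \frac{1}{8}\right) 4 = - \frac{1}{2}$)
$A{\left(Q \right)} = \frac{2 Q}{- \frac{1}{2} + Q}$ ($A{\left(Q \right)} = \frac{Q + Q}{Q - \frac{1}{2}} = \frac{2 Q}{- \frac{1}{2} + Q}$)
$-71 + A{\left(4 \right)} \left(-29\right) = -71 + 4 \cdot 4 \frac{1}{-1 + 2 \cdot 4} \left(-29\right) = -71 + 4 \cdot 4 \frac{1}{-1 + 8} \left(-29\right) = -71 + 4 \cdot 4 \cdot \frac{1}{7} \left(-29\right) = -71 + \frac{16}{7} \left(-29\right) = -71 - \frac{464}{7} = - \frac{961}{7}$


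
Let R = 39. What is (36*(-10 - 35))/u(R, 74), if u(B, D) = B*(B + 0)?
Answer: -180/169 ≈ -1.0651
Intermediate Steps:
u(B, D) = B**2 (u(B, D) = B*B = B**2)
(36*(-10 - 35))/u(R, 74) = (36*(-10 - 35))/(39**2) = (36*(-45))/1521 = -1620*1/1521 = -180/169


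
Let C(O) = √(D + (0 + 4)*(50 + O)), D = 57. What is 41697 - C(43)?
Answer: 41697 - √429 ≈ 41676.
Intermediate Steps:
C(O) = √(257 + 4*O) (C(O) = √(57 + (0 + 4)*(50 + O)) = √(57 + 4*(50 + O)) = √(57 + (200 + 4*O)) = √(257 + 4*O))
41697 - C(43) = 41697 - √(257 + 4*43) = 41697 - √(257 + 172) = 41697 - √429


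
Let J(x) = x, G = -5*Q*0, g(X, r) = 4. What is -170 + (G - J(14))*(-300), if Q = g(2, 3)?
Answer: 4030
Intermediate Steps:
Q = 4
G = 0 (G = -5*4*0 = -20*0 = 0)
-170 + (G - J(14))*(-300) = -170 + (0 - 1*14)*(-300) = -170 + (0 - 14)*(-300) = -170 - 14*(-300) = -170 + 4200 = 4030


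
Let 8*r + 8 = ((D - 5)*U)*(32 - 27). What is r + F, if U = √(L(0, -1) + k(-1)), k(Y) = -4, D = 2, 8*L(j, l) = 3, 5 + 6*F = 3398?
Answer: 1129/2 - 15*I*√58/32 ≈ 564.5 - 3.5699*I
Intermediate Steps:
F = 1131/2 (F = -⅚ + (⅙)*3398 = -⅚ + 1699/3 = 1131/2 ≈ 565.50)
L(j, l) = 3/8 (L(j, l) = (⅛)*3 = 3/8)
U = I*√58/4 (U = √(3/8 - 4) = √(-29/8) = I*√58/4 ≈ 1.9039*I)
r = -1 - 15*I*√58/32 (r = -1 + (((2 - 5)*(I*√58/4))*(32 - 27))/8 = -1 + (-3*I*√58/4*5)/8 = -1 + (-15*I*√58/4)/8 = -1 - 15*I*√58/32 ≈ -1.0 - 3.5699*I)
r + F = (-1 - 15*I*√58/32) + 1131/2 = 1129/2 - 15*I*√58/32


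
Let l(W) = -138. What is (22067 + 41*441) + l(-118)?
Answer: 40010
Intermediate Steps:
(22067 + 41*441) + l(-118) = (22067 + 41*441) - 138 = (22067 + 18081) - 138 = 40148 - 138 = 40010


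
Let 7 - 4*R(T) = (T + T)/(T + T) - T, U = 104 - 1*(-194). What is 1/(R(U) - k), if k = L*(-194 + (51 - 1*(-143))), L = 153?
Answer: 1/76 ≈ 0.013158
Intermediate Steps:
U = 298 (U = 104 + 194 = 298)
R(T) = 3/2 + T/4 (R(T) = 7/4 - ((T + T)/(T + T) - T)/4 = 7/4 - ((2*T)/((2*T)) - T)/4 = 7/4 - ((2*T)*(1/(2*T)) - T)/4 = 7/4 - (1 - T)/4 = 7/4 + (-1/4 + T/4) = 3/2 + T/4)
k = 0 (k = 153*(-194 + (51 - 1*(-143))) = 153*(-194 + (51 + 143)) = 153*(-194 + 194) = 153*0 = 0)
1/(R(U) - k) = 1/((3/2 + (1/4)*298) - 1*0) = 1/((3/2 + 149/2) + 0) = 1/(76 + 0) = 1/76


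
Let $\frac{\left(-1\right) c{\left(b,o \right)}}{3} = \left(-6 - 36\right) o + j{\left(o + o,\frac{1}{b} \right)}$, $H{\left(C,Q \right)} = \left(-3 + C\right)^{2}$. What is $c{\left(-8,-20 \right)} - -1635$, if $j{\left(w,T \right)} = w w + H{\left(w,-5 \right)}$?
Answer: $-11232$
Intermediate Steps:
$j{\left(w,T \right)} = w^{2} + \left(-3 + w\right)^{2}$ ($j{\left(w,T \right)} = w w + \left(-3 + w\right)^{2} = w^{2} + \left(-3 + w\right)^{2}$)
$c{\left(b,o \right)} = - 12 o^{2} - 3 \left(-3 + 2 o\right)^{2} + 126 o$ ($c{\left(b,o \right)} = - 3 \left(\left(-6 - 36\right) o + \left(\left(o + o\right)^{2} + \left(-3 + \left(o + o\right)\right)^{2}\right)\right) = - 3 \left(\left(-6 - 36\right) o + \left(\left(2 o\right)^{2} + \left(-3 + 2 o\right)^{2}\right)\right) = - 3 \left(- 42 o + \left(4 o^{2} + \left(-3 + 2 o\right)^{2}\right)\right) = - 3 \left(- 42 o + \left(\left(-3 + 2 o\right)^{2} + 4 o^{2}\right)\right) = - 3 \left(\left(-3 + 2 o\right)^{2} - 42 o + 4 o^{2}\right) = - 12 o^{2} - 3 \left(-3 + 2 o\right)^{2} + 126 o$)
$c{\left(-8,-20 \right)} - -1635 = \left(-27 - 24 \left(-20\right)^{2} + 162 \left(-20\right)\right) - -1635 = \left(-27 - 9600 - 3240\right) + 1635 = -12867 + 1635 = -11232$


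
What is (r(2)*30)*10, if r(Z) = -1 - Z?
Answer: -900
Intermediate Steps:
(r(2)*30)*10 = ((-1 - 1*2)*30)*10 = ((-1 - 2)*30)*10 = -3*30*10 = -90*10 = -900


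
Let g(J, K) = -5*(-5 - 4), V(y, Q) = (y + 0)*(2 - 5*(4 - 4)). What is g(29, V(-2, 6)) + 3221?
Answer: 3266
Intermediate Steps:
V(y, Q) = 2*y (V(y, Q) = y*(2 - 5*0) = y*(2 + 0) = y*2 = 2*y)
g(J, K) = 45 (g(J, K) = -5*(-9) = 45)
g(29, V(-2, 6)) + 3221 = 45 + 3221 = 3266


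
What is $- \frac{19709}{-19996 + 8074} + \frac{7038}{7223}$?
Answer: $\frac{226265143}{86112606} \approx 2.6275$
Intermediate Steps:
$- \frac{19709}{-19996 + 8074} + \frac{7038}{7223} = - \frac{19709}{-11922} + 7038 \cdot \frac{1}{7223} = \left(-19709\right) \left(- \frac{1}{11922}\right) + \frac{7038}{7223} = \frac{19709}{11922} + \frac{7038}{7223} = \frac{226265143}{86112606}$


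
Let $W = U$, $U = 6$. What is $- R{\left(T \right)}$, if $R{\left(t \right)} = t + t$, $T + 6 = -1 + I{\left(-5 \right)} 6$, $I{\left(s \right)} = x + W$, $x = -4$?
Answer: $-10$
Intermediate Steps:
$W = 6$
$I{\left(s \right)} = 2$ ($I{\left(s \right)} = -4 + 6 = 2$)
$T = 5$ ($T = -6 + \left(-1 + 2 \cdot 6\right) = -6 + \left(-1 + 12\right) = -6 + 11 = 5$)
$R{\left(t \right)} = 2 t$
$- R{\left(T \right)} = - 2 \cdot 5 = \left(-1\right) 10 = -10$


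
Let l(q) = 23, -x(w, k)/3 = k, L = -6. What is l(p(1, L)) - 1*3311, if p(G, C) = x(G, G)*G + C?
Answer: -3288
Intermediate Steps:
x(w, k) = -3*k
p(G, C) = C - 3*G² (p(G, C) = (-3*G)*G + C = -3*G² + C = C - 3*G²)
l(p(1, L)) - 1*3311 = 23 - 1*3311 = 23 - 3311 = -3288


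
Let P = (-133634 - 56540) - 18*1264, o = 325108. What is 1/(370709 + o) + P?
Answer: -148157530541/695817 ≈ -2.1293e+5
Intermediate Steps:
P = -212926 (P = -190174 - 22752 = -212926)
1/(370709 + o) + P = 1/(370709 + 325108) - 212926 = 1/695817 - 212926 = -148157530541/695817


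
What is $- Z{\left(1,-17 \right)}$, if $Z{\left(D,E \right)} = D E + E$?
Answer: $34$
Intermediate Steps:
$Z{\left(D,E \right)} = E + D E$
$- Z{\left(1,-17 \right)} = - \left(-17\right) \left(1 + 1\right) = - \left(-17\right) 2 = \left(-1\right) \left(-34\right) = 34$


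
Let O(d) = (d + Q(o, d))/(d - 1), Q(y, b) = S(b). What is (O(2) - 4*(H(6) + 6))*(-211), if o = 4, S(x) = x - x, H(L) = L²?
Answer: 35026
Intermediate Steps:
S(x) = 0
Q(y, b) = 0
O(d) = d/(-1 + d) (O(d) = (d + 0)/(d - 1) = d/(-1 + d))
(O(2) - 4*(H(6) + 6))*(-211) = (2/(-1 + 2) - 4*(6² + 6))*(-211) = (2/1 - 4*(36 + 6))*(-211) = (2*1 - 4*42)*(-211) = (2 - 168)*(-211) = -166*(-211) = 35026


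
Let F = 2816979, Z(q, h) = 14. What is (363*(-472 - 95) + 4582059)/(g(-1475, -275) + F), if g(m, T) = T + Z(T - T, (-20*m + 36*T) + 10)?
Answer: 729373/469453 ≈ 1.5537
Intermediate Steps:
g(m, T) = 14 + T (g(m, T) = T + 14 = 14 + T)
(363*(-472 - 95) + 4582059)/(g(-1475, -275) + F) = (363*(-472 - 95) + 4582059)/((14 - 275) + 2816979) = (363*(-567) + 4582059)/(-261 + 2816979) = (-205821 + 4582059)/2816718 = 4376238*(1/2816718) = 729373/469453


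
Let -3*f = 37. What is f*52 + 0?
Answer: -1924/3 ≈ -641.33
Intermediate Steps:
f = -37/3 (f = -⅓*37 = -37/3 ≈ -12.333)
f*52 + 0 = -37/3*52 + 0 = -1924/3 + 0 = -1924/3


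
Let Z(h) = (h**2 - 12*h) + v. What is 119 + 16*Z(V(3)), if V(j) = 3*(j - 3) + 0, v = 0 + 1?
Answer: 135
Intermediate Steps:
v = 1
V(j) = -9 + 3*j (V(j) = 3*(-3 + j) + 0 = (-9 + 3*j) + 0 = -9 + 3*j)
Z(h) = 1 + h**2 - 12*h (Z(h) = (h**2 - 12*h) + 1 = 1 + h**2 - 12*h)
119 + 16*Z(V(3)) = 119 + 16*(1 + (-9 + 3*3)**2 - 12*(-9 + 3*3)) = 119 + 16*(1 + (-9 + 9)**2 - 12*(-9 + 9)) = 119 + 16*(1 + 0**2 - 12*0) = 119 + 16*(1 + 0 + 0) = 119 + 16*1 = 119 + 16 = 135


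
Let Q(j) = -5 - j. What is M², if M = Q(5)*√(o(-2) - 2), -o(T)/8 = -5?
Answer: 3800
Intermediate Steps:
o(T) = 40 (o(T) = -8*(-5) = 40)
M = -10*√38 (M = (-5 - 1*5)*√(40 - 2) = (-5 - 5)*√38 = -10*√38 ≈ -61.644)
M² = (-10*√38)² = 3800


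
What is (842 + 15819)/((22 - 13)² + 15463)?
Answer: 16661/15544 ≈ 1.0719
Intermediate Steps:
(842 + 15819)/((22 - 13)² + 15463) = 16661/(9² + 15463) = 16661/(81 + 15463) = 16661/15544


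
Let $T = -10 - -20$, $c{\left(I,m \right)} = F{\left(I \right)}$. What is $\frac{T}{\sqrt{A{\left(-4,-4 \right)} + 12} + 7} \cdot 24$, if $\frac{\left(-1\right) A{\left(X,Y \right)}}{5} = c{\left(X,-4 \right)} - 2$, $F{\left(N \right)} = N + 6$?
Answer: $\frac{1680}{37} - \frac{480 \sqrt{3}}{37} \approx 22.936$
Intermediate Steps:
$F{\left(N \right)} = 6 + N$
$c{\left(I,m \right)} = 6 + I$
$A{\left(X,Y \right)} = -20 - 5 X$ ($A{\left(X,Y \right)} = - 5 \left(\left(6 + X\right) - 2\right) = - 5 \left(4 + X\right) = -20 - 5 X$)
$T = 10$ ($T = -10 + 20 = 10$)
$\frac{T}{\sqrt{A{\left(-4,-4 \right)} + 12} + 7} \cdot 24 = \frac{1}{\sqrt{\left(-20 - -20\right) + 12} + 7} \cdot 10 \cdot 24 = \frac{1}{\sqrt{\left(-20 + 20\right) + 12} + 7} \cdot 10 \cdot 24 = \frac{1}{\sqrt{0 + 12} + 7} \cdot 10 \cdot 24 = \frac{1}{\sqrt{12} + 7} \cdot 10 \cdot 24 = \frac{1}{2 \sqrt{3} + 7} \cdot 10 \cdot 24 = \frac{1}{7 + 2 \sqrt{3}} \cdot 10 \cdot 24 = \frac{10}{7 + 2 \sqrt{3}} \cdot 24 = \frac{240}{7 + 2 \sqrt{3}}$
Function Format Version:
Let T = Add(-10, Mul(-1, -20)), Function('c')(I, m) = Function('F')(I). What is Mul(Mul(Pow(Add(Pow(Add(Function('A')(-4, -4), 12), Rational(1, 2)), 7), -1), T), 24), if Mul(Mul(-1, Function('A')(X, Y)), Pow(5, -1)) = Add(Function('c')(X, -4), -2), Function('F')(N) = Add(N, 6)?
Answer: Add(Rational(1680, 37), Mul(Rational(-480, 37), Pow(3, Rational(1, 2)))) ≈ 22.936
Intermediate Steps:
Function('F')(N) = Add(6, N)
Function('c')(I, m) = Add(6, I)
Function('A')(X, Y) = Add(-20, Mul(-5, X)) (Function('A')(X, Y) = Mul(-5, Add(Add(6, X), -2)) = Mul(-5, Add(4, X)) = Add(-20, Mul(-5, X)))
T = 10 (T = Add(-10, 20) = 10)
Mul(Mul(Pow(Add(Pow(Add(Function('A')(-4, -4), 12), Rational(1, 2)), 7), -1), T), 24) = Mul(Mul(Pow(Add(Pow(Add(Add(-20, Mul(-5, -4)), 12), Rational(1, 2)), 7), -1), 10), 24) = Mul(Mul(Pow(Add(Pow(Add(Add(-20, 20), 12), Rational(1, 2)), 7), -1), 10), 24) = Mul(Mul(Pow(Add(Pow(Add(0, 12), Rational(1, 2)), 7), -1), 10), 24) = Mul(Mul(Pow(Add(Pow(12, Rational(1, 2)), 7), -1), 10), 24) = Mul(Mul(Pow(Add(Mul(2, Pow(3, Rational(1, 2))), 7), -1), 10), 24) = Mul(Mul(Pow(Add(7, Mul(2, Pow(3, Rational(1, 2)))), -1), 10), 24) = Mul(Mul(10, Pow(Add(7, Mul(2, Pow(3, Rational(1, 2)))), -1)), 24) = Mul(240, Pow(Add(7, Mul(2, Pow(3, Rational(1, 2)))), -1))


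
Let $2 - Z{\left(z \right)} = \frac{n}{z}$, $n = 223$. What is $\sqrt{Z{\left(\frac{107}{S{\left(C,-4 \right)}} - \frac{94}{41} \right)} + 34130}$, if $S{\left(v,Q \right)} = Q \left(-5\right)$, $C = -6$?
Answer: $\frac{4 \sqrt{13378928903}}{2507} \approx 184.55$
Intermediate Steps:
$S{\left(v,Q \right)} = - 5 Q$
$Z{\left(z \right)} = 2 - \frac{223}{z}$
$\sqrt{Z{\left(\frac{107}{S{\left(C,-4 \right)}} - \frac{94}{41} \right)} + 34130} = \sqrt{\left(2 - \frac{223}{\frac{107}{\left(-5\right) \left(-4\right)} - \frac{94}{41}}\right) + 34130} = \sqrt{\left(2 - \frac{223}{\frac{107}{20} - \frac{94}{41}}\right) + 34130} = \sqrt{\left(2 - \frac{223}{\frac{2507}{820}}\right) + 34130} = \sqrt{\left(2 - \frac{182860}{2507}\right) + 34130} = \sqrt{- \frac{177846}{2507} + 34130} = \sqrt{\frac{85386064}{2507}} = \frac{4 \sqrt{13378928903}}{2507}$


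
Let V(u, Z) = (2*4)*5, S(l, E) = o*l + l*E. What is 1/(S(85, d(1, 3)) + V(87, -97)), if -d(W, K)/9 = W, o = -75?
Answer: -1/7100 ≈ -0.00014085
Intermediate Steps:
d(W, K) = -9*W
S(l, E) = -75*l + E*l (S(l, E) = -75*l + l*E = -75*l + E*l)
V(u, Z) = 40 (V(u, Z) = 8*5 = 40)
1/(S(85, d(1, 3)) + V(87, -97)) = 1/(85*(-75 - 9*1) + 40) = 1/(85*(-75 - 9) + 40) = 1/(85*(-84) + 40) = 1/(-7140 + 40) = 1/(-7100) = -1/7100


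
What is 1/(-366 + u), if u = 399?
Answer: 1/33 ≈ 0.030303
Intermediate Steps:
1/(-366 + u) = 1/(-366 + 399) = 1/33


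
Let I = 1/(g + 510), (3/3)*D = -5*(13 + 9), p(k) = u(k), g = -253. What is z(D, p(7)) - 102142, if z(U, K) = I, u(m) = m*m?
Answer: -26250493/257 ≈ -1.0214e+5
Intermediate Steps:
u(m) = m²
p(k) = k²
D = -110 (D = -5*(13 + 9) = -5*22 = -110)
I = 1/257 (I = 1/(-253 + 510) = 1/257 ≈ 0.0038911)
z(U, K) = 1/257
z(D, p(7)) - 102142 = 1/257 - 102142 = -26250493/257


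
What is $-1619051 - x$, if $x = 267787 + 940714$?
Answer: $-2827552$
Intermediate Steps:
$x = 1208501$
$-1619051 - x = -1619051 - 1208501 = -2827552$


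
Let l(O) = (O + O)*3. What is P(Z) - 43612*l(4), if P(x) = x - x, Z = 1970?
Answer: -1046688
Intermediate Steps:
l(O) = 6*O (l(O) = (2*O)*3 = 6*O)
P(x) = 0
P(Z) - 43612*l(4) = 0 - 261672*4 = 0 - 43612*24 = 0 - 1046688 = -1046688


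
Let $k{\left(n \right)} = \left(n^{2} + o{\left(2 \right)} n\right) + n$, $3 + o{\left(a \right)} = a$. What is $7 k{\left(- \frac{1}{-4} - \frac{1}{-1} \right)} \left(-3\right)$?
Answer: $- \frac{525}{16} \approx -32.813$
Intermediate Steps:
$o{\left(a \right)} = -3 + a$
$k{\left(n \right)} = n^{2}$ ($k{\left(n \right)} = \left(n^{2} + \left(-3 + 2\right) n\right) + n = \left(n^{2} - n\right) + n = n^{2}$)
$7 k{\left(- \frac{1}{-4} - \frac{1}{-1} \right)} \left(-3\right) = 7 \left(- \frac{1}{-4} - \frac{1}{-1}\right)^{2} \left(-3\right) = 7 \left(\left(-1\right) \left(- \frac{1}{4}\right) - -1\right)^{2} \left(-3\right) = 7 \left(\frac{1}{4} + 1\right)^{2} \left(-3\right) = 7 \left(\frac{5}{4}\right)^{2} \left(-3\right) = 7 \cdot \frac{25}{16} \left(-3\right) = \frac{175}{16} \left(-3\right) = - \frac{525}{16}$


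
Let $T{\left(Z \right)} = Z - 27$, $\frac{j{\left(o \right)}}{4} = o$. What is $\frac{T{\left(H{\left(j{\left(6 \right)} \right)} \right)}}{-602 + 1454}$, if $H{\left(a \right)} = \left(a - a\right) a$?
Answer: $- \frac{9}{284} \approx -0.03169$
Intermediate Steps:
$j{\left(o \right)} = 4 o$
$H{\left(a \right)} = 0$ ($H{\left(a \right)} = 0 a = 0$)
$T{\left(Z \right)} = -27 + Z$
$\frac{T{\left(H{\left(j{\left(6 \right)} \right)} \right)}}{-602 + 1454} = \frac{-27 + 0}{-602 + 1454} = - \frac{27}{852} = \left(-27\right) \frac{1}{852} = - \frac{9}{284}$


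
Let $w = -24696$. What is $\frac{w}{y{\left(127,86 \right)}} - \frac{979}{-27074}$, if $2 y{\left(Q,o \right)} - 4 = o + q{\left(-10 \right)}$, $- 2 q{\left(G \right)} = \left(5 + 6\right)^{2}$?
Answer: $- \frac{2674420255}{1597366} \approx -1674.3$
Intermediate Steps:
$q{\left(G \right)} = - \frac{121}{2}$ ($q{\left(G \right)} = - \frac{\left(5 + 6\right)^{2}}{2} = - \frac{11^{2}}{2} = \left(- \frac{1}{2}\right) 121 = - \frac{121}{2}$)
$y{\left(Q,o \right)} = - \frac{113}{4} + \frac{o}{2}$ ($y{\left(Q,o \right)} = 2 + \frac{o - \frac{121}{2}}{2} = 2 + \frac{- \frac{121}{2} + o}{2} = 2 + \left(- \frac{121}{4} + \frac{o}{2}\right) = - \frac{113}{4} + \frac{o}{2}$)
$\frac{w}{y{\left(127,86 \right)}} - \frac{979}{-27074} = - \frac{24696}{- \frac{113}{4} + \frac{1}{2} \cdot 86} - \frac{979}{-27074} = - \frac{24696}{- \frac{113}{4} + 43} - - \frac{979}{27074} = - \frac{24696}{\frac{59}{4}} + \frac{979}{27074} = \left(-24696\right) \frac{4}{59} + \frac{979}{27074} = - \frac{98784}{59} + \frac{979}{27074} = - \frac{2674420255}{1597366}$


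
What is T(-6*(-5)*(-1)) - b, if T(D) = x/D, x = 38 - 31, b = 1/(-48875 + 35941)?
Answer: -22627/97005 ≈ -0.23326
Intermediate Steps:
b = -1/12934 (b = 1/(-12934) = -1/12934 ≈ -7.7316e-5)
x = 7
T(D) = 7/D
T(-6*(-5)*(-1)) - b = 7/((-6*(-5)*(-1))) - 1*(-1/12934) = 7/((30*(-1))) + 1/12934 = 7/(-30) + 1/12934 = 7*(-1/30) + 1/12934 = -7/30 + 1/12934 = -22627/97005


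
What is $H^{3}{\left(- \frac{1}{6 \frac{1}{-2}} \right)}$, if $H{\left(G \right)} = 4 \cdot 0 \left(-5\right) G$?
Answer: $0$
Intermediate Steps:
$H{\left(G \right)} = 0$ ($H{\left(G \right)} = 0 \left(-5\right) G = 0 G = 0$)
$H^{3}{\left(- \frac{1}{6 \frac{1}{-2}} \right)} = 0^{3} = 0$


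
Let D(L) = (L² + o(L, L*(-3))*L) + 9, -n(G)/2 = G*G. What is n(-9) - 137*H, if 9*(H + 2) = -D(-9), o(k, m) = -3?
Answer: 1893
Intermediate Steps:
n(G) = -2*G² (n(G) = -2*G*G = -2*G²)
D(L) = 9 + L² - 3*L (D(L) = (L² - 3*L) + 9 = 9 + L² - 3*L)
H = -15 (H = -2 + (-(9 + (-9)² - 3*(-9)))/9 = -2 + (-(9 + 81 + 27))/9 = -2 + (-1*117)/9 = -2 + (⅑)*(-117) = -2 - 13 = -15)
n(-9) - 137*H = -2*(-9)² - 137*(-15) = -2*81 + 2055 = -162 + 2055 = 1893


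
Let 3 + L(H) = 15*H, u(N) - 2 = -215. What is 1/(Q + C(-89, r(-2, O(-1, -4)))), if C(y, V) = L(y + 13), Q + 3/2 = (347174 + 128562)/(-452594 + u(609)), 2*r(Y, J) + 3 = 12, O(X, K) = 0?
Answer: -905614/1037426695 ≈ -0.00087294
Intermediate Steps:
u(N) = -213 (u(N) = 2 - 215 = -213)
L(H) = -3 + 15*H
r(Y, J) = 9/2 (r(Y, J) = -3/2 + (½)*12 = -3/2 + 6 = 9/2)
Q = -2309893/905614 (Q = -3/2 + (347174 + 128562)/(-452594 - 213) = -3/2 + 475736/(-452807) = -3/2 + 475736*(-1/452807) = -3/2 - 475736/452807 = -2309893/905614 ≈ -2.5506)
C(y, V) = 192 + 15*y (C(y, V) = -3 + 15*(y + 13) = -3 + 15*(13 + y) = -3 + (195 + 15*y) = 192 + 15*y)
1/(Q + C(-89, r(-2, O(-1, -4)))) = 1/(-2309893/905614 + (192 + 15*(-89))) = 1/(-2309893/905614 + (192 - 1335)) = 1/(-2309893/905614 - 1143) = 1/(-1037426695/905614) = -905614/1037426695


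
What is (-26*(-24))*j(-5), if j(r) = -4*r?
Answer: 12480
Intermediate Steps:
(-26*(-24))*j(-5) = (-26*(-24))*(-4*(-5)) = 624*20 = 12480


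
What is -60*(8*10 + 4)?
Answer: -5040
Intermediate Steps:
-60*(8*10 + 4) = -60*(80 + 4) = -60*84 = -1*5040 = -5040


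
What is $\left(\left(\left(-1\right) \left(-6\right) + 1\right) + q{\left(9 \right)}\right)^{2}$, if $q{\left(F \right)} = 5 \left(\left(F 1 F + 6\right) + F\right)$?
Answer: $237169$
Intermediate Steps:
$q{\left(F \right)} = 30 + 5 F + 5 F^{2}$ ($q{\left(F \right)} = 5 \left(\left(F F + 6\right) + F\right) = 5 \left(\left(F^{2} + 6\right) + F\right) = 5 \left(\left(6 + F^{2}\right) + F\right) = 5 \left(6 + F + F^{2}\right) = 30 + 5 F + 5 F^{2}$)
$\left(\left(\left(-1\right) \left(-6\right) + 1\right) + q{\left(9 \right)}\right)^{2} = \left(\left(\left(-1\right) \left(-6\right) + 1\right) + \left(30 + 5 \cdot 9 + 5 \cdot 9^{2}\right)\right)^{2} = \left(\left(6 + 1\right) + \left(30 + 45 + 5 \cdot 81\right)\right)^{2} = \left(7 + \left(30 + 45 + 405\right)\right)^{2} = \left(7 + 480\right)^{2} = 487^{2} = 237169$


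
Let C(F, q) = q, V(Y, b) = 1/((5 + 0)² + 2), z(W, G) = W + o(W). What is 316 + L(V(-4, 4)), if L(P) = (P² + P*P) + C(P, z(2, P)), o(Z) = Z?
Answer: 233282/729 ≈ 320.00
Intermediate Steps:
z(W, G) = 2*W (z(W, G) = W + W = 2*W)
V(Y, b) = 1/27 (V(Y, b) = 1/(5² + 2) = 1/(25 + 2) = 1/27)
L(P) = 4 + 2*P² (L(P) = (P² + P*P) + 2*2 = (P² + P²) + 4 = 2*P² + 4 = 4 + 2*P²)
316 + L(V(-4, 4)) = 316 + (4 + 2*(1/27)²) = 316 + (4 + 2*(1/729)) = 316 + (4 + 2/729) = 316 + 2918/729 = 233282/729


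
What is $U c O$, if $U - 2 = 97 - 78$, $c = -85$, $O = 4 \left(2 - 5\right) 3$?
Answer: $64260$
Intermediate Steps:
$O = -36$ ($O = 4 \left(-3\right) 3 = \left(-12\right) 3 = -36$)
$U = 21$ ($U = 2 + \left(97 - 78\right) = 2 + 19 = 21$)
$U c O = 21 \left(-85\right) \left(-36\right) = \left(-1785\right) \left(-36\right) = 64260$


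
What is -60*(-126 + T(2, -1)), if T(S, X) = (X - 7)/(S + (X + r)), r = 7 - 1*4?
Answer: 7680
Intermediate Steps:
r = 3 (r = 7 - 4 = 3)
T(S, X) = (-7 + X)/(3 + S + X) (T(S, X) = (X - 7)/(S + (X + 3)) = (-7 + X)/(S + (3 + X)) = (-7 + X)/(3 + S + X))
-60*(-126 + T(2, -1)) = -60*(-126 + (-7 - 1)/(3 + 2 - 1)) = -60*(-126 - 8/4) = -60*(-126 + (¼)*(-8)) = -60*(-126 - 2) = -60*(-128) = 7680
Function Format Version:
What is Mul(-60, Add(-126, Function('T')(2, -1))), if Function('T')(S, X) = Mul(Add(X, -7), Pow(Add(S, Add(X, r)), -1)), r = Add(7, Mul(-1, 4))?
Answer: 7680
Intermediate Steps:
r = 3 (r = Add(7, -4) = 3)
Function('T')(S, X) = Mul(Pow(Add(3, S, X), -1), Add(-7, X)) (Function('T')(S, X) = Mul(Add(X, -7), Pow(Add(S, Add(X, 3)), -1)) = Mul(Add(-7, X), Pow(Add(S, Add(3, X)), -1)) = Mul(Add(-7, X), Pow(Add(3, S, X), -1)) = Mul(Pow(Add(3, S, X), -1), Add(-7, X)))
Mul(-60, Add(-126, Function('T')(2, -1))) = Mul(-60, Add(-126, Mul(Pow(Add(3, 2, -1), -1), Add(-7, -1)))) = Mul(-60, Add(-126, Mul(Pow(4, -1), -8))) = Mul(-60, Add(-126, Mul(Rational(1, 4), -8))) = Mul(-60, Add(-126, -2)) = Mul(-60, -128) = 7680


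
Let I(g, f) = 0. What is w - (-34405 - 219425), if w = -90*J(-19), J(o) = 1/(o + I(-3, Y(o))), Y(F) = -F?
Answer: 4822860/19 ≈ 2.5383e+5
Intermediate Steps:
J(o) = 1/o (J(o) = 1/(o + 0) = 1/o)
w = 90/19 (w = -90/(-19) = -90*(-1/19) = 90/19 ≈ 4.7368)
w - (-34405 - 219425) = 90/19 - (-34405 - 219425) = 90/19 - 1*(-253830) = 90/19 + 253830 = 4822860/19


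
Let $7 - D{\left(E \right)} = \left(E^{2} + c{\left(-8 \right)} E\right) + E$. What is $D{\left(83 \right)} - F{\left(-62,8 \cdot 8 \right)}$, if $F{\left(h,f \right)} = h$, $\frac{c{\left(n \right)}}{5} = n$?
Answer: $-3583$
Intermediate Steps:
$c{\left(n \right)} = 5 n$
$D{\left(E \right)} = 7 - E^{2} + 39 E$ ($D{\left(E \right)} = 7 - \left(\left(E^{2} + 5 \left(-8\right) E\right) + E\right) = 7 - \left(\left(E^{2} - 40 E\right) + E\right) = 7 - \left(E^{2} - 39 E\right) = 7 - E^{2} + 39 E$)
$D{\left(83 \right)} - F{\left(-62,8 \cdot 8 \right)} = \left(7 - 83^{2} + 39 \cdot 83\right) - -62 = \left(7 - 6889 + 3237\right) + 62 = -3645 + 62 = -3583$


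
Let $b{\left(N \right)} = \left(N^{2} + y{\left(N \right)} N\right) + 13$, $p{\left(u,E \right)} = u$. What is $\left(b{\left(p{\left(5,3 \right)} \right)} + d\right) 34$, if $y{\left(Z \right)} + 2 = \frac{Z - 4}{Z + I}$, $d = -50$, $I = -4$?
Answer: $-578$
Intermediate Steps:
$y{\left(Z \right)} = -1$ ($y{\left(Z \right)} = -2 + \frac{Z - 4}{Z - 4} = -2 + \frac{-4 + Z}{-4 + Z} = -2 + 1 = -1$)
$b{\left(N \right)} = 13 + N^{2} - N$ ($b{\left(N \right)} = \left(N^{2} - N\right) + 13 = 13 + N^{2} - N$)
$\left(b{\left(p{\left(5,3 \right)} \right)} + d\right) 34 = \left(\left(13 + 5^{2} - 5\right) - 50\right) 34 = \left(\left(13 + 25 - 5\right) - 50\right) 34 = \left(33 - 50\right) 34 = \left(-17\right) 34 = -578$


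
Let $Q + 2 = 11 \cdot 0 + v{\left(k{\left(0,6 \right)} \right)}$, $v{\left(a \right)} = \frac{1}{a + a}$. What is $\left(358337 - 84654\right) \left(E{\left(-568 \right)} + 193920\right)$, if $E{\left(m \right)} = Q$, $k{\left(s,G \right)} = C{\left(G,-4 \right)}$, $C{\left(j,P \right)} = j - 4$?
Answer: $\frac{212288513659}{4} \approx 5.3072 \cdot 10^{10}$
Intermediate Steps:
$C{\left(j,P \right)} = -4 + j$
$k{\left(s,G \right)} = -4 + G$
$v{\left(a \right)} = \frac{1}{2 a}$
$Q = - \frac{7}{4}$ ($Q = -2 + \left(11 \cdot 0 + \frac{1}{2 \left(-4 + 6\right)}\right) = -2 + \left(0 + \frac{1}{2 \cdot 2}\right) = -2 + \left(0 + \frac{1}{2} \cdot \frac{1}{2}\right) = -2 + \left(0 + \frac{1}{4}\right) = -2 + \frac{1}{4} = - \frac{7}{4} \approx -1.75$)
$E{\left(m \right)} = - \frac{7}{4}$
$\left(358337 - 84654\right) \left(E{\left(-568 \right)} + 193920\right) = \left(358337 - 84654\right) \left(- \frac{7}{4} + 193920\right) = 273683 \cdot \frac{775673}{4} = \frac{212288513659}{4}$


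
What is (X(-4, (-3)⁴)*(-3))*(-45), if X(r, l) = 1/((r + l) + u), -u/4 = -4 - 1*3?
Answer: 9/7 ≈ 1.2857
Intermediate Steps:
u = 28 (u = -4*(-4 - 1*3) = -4*(-4 - 3) = -4*(-7) = 28)
X(r, l) = 1/(28 + l + r) (X(r, l) = 1/((r + l) + 28) = 1/((l + r) + 28) = 1/(28 + l + r))
(X(-4, (-3)⁴)*(-3))*(-45) = (-3/(28 + (-3)⁴ - 4))*(-45) = (-3/(28 + 81 - 4))*(-45) = (-3/105)*(-45) = ((1/105)*(-3))*(-45) = -1/35*(-45) = 9/7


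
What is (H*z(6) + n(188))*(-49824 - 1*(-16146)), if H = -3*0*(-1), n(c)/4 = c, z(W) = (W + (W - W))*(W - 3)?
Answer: -25325856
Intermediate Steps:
z(W) = W*(-3 + W) (z(W) = (W + 0)*(-3 + W) = W*(-3 + W))
n(c) = 4*c
H = 0 (H = 0*(-1) = 0)
(H*z(6) + n(188))*(-49824 - 1*(-16146)) = (0*(6*(-3 + 6)) + 4*188)*(-49824 - 1*(-16146)) = (0*(6*3) + 752)*(-49824 + 16146) = (0*18 + 752)*(-33678) = (0 + 752)*(-33678) = 752*(-33678) = -25325856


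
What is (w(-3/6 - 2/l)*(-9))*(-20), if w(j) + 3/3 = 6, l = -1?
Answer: 900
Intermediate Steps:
w(j) = 5 (w(j) = -1 + 6 = 5)
(w(-3/6 - 2/l)*(-9))*(-20) = (5*(-9))*(-20) = -45*(-20) = 900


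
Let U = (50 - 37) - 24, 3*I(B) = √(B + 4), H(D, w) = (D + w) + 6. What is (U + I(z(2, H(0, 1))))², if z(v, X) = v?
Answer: (33 - √6)²/9 ≈ 103.70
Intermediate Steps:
H(D, w) = 6 + D + w
I(B) = √(4 + B)/3 (I(B) = √(B + 4)/3 = √(4 + B)/3)
U = -11 (U = 13 - 24 = -11)
(U + I(z(2, H(0, 1))))² = (-11 + √(4 + 2)/3)² = (-11 + √6/3)²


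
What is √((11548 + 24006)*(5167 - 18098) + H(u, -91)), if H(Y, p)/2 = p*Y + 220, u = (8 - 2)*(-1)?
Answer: I*√459747242 ≈ 21442.0*I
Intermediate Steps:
u = -6 (u = 6*(-1) = -6)
H(Y, p) = 440 + 2*Y*p (H(Y, p) = 2*(p*Y + 220) = 2*(Y*p + 220) = 2*(220 + Y*p) = 440 + 2*Y*p)
√((11548 + 24006)*(5167 - 18098) + H(u, -91)) = √((11548 + 24006)*(5167 - 18098) + (440 + 2*(-6)*(-91))) = √(35554*(-12931) + (440 + 1092)) = √(-459748774 + 1532) = √(-459747242) = I*√459747242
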